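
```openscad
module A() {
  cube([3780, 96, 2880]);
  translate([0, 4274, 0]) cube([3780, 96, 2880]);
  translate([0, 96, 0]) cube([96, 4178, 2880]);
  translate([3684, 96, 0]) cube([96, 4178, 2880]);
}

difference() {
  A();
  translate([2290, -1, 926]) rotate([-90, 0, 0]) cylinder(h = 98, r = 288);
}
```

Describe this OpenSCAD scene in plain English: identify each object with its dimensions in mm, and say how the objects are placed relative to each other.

A is a box-shaped house frame (walls only): outside footprint 3780×4370 mm, wall height 2880 mm, wall thickness 96 mm. The two y-facing walls run the full x-width; the two x-facing walls fit between the inner faces of the y-facing walls.

The house frame has a circular hole of radius 288 mm through its front wall, centred at (x = 2290, z = 926).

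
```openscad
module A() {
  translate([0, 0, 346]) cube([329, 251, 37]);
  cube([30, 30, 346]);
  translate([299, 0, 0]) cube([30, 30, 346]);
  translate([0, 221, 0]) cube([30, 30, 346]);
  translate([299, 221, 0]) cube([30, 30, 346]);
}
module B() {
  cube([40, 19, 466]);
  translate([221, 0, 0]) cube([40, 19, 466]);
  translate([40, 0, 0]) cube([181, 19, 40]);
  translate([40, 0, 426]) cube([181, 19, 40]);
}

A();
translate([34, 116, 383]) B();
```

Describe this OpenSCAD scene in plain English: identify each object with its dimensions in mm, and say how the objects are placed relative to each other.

A is a four-legged stool. The seat is 329×251 mm, 37 mm thick, top at z = 383 mm. It stands on four square legs, each 30×30 mm in cross-section, from z = 0 to the seat underside, each flush with a corner of the seat.

B is a picture frame with a 181×386 mm rectangular opening (x by z) and a uniform 40 mm border on every side. Frame depth is 19 mm along y. It is built from two vertical stiles running the full outside height and two horizontal rails spanning the gap between the stiles.

The picture frame is on top of the stool, centred.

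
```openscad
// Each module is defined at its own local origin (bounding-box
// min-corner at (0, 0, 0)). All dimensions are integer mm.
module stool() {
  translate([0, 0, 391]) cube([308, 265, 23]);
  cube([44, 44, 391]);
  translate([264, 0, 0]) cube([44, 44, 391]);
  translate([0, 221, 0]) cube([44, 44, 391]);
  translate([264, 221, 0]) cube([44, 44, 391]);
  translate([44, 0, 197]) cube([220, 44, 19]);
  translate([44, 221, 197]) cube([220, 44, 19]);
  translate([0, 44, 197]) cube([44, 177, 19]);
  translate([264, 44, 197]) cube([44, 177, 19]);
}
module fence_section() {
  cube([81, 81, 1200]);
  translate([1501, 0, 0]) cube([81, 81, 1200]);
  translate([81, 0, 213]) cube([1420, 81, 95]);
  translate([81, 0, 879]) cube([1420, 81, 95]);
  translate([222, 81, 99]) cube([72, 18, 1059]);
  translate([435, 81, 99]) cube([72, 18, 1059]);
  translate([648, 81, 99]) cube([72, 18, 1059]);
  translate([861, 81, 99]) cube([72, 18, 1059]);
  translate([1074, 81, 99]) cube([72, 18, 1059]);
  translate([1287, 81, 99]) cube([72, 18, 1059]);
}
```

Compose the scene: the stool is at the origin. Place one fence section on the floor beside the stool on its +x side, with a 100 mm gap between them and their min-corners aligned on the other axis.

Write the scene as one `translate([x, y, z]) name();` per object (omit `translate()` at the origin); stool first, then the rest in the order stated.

stool();
translate([408, 0, 0]) fence_section();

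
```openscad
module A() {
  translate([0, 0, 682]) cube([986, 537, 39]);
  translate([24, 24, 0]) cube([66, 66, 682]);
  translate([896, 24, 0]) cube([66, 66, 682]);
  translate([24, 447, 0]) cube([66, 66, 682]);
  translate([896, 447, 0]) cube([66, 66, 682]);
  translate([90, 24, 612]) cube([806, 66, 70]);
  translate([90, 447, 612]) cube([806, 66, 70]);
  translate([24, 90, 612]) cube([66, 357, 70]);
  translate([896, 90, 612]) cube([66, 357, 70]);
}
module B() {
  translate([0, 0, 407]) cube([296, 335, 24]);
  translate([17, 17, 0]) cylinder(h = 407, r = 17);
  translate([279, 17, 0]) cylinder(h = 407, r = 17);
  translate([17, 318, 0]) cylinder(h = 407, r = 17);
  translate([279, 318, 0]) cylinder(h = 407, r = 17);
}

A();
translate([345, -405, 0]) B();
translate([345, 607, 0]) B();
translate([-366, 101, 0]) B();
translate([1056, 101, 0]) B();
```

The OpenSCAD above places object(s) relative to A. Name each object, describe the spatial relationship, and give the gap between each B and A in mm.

A is a table. B is a stool. Four stools sit around the table at the −y, +y, −x, +x sides. The gap between each stool and the table is 70 mm.

Each stool's nearest face is 70 mm from the table's bounding box.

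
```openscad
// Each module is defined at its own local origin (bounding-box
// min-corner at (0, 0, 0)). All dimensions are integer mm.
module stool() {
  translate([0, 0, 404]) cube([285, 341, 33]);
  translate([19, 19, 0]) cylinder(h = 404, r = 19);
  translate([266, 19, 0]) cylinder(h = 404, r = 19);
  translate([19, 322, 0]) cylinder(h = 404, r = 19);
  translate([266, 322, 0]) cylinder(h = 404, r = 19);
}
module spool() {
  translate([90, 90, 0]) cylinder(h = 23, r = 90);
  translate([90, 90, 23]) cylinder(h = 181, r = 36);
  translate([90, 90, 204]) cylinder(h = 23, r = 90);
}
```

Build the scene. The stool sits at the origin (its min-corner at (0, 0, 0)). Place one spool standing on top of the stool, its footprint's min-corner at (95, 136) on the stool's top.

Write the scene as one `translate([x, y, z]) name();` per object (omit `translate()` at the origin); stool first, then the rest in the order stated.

stool();
translate([95, 136, 437]) spool();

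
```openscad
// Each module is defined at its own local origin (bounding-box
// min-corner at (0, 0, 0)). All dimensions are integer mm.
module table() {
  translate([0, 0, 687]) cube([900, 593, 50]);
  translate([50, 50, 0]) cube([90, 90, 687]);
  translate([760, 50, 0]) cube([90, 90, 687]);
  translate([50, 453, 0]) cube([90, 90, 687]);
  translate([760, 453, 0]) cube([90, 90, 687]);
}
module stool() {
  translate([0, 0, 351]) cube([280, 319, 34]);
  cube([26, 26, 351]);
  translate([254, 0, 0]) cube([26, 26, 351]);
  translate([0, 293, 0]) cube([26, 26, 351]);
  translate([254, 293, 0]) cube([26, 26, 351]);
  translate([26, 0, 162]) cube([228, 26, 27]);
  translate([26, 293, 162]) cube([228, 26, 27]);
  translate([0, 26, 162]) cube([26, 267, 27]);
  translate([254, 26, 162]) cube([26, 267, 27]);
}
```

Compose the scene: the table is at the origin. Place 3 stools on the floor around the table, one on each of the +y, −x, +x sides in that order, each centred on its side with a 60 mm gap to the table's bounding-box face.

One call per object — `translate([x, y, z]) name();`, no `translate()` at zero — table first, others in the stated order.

table();
translate([310, 653, 0]) stool();
translate([-340, 137, 0]) stool();
translate([960, 137, 0]) stool();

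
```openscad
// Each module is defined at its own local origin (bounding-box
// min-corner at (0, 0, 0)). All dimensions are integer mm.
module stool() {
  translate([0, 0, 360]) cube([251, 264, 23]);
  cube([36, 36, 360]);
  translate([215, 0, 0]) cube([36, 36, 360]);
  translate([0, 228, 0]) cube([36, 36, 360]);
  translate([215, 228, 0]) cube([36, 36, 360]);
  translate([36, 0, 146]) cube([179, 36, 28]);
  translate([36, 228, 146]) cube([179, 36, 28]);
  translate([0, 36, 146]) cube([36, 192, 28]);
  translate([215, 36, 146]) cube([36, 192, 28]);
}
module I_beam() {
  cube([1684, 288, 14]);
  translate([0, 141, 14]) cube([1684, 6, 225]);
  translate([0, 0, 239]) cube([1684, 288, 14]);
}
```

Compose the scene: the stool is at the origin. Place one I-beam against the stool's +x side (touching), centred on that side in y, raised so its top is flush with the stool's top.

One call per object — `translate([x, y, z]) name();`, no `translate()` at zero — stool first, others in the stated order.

stool();
translate([251, -12, 130]) I_beam();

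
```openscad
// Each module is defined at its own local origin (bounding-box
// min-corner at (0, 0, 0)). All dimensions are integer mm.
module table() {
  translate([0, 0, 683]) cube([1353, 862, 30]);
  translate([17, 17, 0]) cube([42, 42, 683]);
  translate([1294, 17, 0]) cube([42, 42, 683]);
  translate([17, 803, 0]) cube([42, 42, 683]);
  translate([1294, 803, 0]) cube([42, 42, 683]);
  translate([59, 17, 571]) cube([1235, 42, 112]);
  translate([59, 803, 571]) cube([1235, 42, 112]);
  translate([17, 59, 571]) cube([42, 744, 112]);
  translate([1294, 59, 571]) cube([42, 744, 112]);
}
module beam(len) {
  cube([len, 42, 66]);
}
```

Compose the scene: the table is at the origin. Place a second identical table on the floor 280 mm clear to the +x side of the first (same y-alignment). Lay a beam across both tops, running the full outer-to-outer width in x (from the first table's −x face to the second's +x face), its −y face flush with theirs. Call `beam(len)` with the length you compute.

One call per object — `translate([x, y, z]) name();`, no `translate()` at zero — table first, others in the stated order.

table();
translate([1633, 0, 0]) table();
translate([0, 0, 713]) beam(2986);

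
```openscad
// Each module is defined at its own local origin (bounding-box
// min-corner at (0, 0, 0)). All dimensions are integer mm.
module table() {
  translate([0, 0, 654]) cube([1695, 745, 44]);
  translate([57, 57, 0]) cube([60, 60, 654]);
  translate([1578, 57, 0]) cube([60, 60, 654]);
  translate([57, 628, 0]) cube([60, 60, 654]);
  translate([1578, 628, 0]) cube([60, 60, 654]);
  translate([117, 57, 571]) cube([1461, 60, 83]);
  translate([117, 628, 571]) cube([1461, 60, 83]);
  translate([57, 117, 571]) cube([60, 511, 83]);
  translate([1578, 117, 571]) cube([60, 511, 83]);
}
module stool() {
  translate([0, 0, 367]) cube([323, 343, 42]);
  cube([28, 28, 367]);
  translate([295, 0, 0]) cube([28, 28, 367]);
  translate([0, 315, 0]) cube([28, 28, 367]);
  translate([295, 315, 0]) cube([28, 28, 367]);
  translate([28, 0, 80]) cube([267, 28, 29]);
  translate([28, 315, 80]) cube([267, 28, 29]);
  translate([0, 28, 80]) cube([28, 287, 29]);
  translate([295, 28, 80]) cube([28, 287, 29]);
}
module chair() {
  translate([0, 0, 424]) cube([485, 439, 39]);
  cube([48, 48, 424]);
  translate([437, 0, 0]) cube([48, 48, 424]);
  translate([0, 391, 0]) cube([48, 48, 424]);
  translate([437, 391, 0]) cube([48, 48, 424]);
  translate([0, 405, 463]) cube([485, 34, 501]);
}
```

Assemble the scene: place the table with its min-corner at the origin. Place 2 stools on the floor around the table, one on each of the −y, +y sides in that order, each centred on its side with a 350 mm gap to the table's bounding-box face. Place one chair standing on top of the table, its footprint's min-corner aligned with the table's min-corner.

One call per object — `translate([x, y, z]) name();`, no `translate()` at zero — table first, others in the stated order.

table();
translate([686, -693, 0]) stool();
translate([686, 1095, 0]) stool();
translate([0, 0, 698]) chair();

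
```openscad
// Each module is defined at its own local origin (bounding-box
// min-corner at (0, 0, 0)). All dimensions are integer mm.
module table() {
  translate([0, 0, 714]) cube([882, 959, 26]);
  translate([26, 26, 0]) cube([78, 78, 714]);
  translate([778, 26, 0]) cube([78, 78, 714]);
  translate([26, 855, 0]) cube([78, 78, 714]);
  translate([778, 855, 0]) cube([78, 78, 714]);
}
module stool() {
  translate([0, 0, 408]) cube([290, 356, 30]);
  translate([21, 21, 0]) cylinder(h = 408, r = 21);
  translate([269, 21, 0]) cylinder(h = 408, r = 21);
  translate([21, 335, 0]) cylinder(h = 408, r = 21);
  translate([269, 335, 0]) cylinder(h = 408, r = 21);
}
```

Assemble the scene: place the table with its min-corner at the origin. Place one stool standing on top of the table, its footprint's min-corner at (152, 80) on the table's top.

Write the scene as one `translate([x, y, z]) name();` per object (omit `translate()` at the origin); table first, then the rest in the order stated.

table();
translate([152, 80, 740]) stool();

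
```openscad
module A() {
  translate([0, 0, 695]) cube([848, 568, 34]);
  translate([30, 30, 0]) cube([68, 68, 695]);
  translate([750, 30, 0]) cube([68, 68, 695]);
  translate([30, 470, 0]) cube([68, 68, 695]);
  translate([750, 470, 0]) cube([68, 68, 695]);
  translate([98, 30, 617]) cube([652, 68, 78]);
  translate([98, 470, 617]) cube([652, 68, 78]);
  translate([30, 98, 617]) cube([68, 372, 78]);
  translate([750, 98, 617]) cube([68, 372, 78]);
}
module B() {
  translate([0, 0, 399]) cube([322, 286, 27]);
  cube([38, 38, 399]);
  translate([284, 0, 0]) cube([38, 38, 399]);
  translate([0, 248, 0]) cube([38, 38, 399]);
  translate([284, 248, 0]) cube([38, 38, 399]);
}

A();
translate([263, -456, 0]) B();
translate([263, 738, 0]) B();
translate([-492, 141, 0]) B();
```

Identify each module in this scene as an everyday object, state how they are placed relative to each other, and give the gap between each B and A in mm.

A is a table. B is a stool. Three stools sit around the table at the −y, +y, −x sides. The gap between each stool and the table is 170 mm.

Each stool's nearest face is 170 mm from the table's bounding box.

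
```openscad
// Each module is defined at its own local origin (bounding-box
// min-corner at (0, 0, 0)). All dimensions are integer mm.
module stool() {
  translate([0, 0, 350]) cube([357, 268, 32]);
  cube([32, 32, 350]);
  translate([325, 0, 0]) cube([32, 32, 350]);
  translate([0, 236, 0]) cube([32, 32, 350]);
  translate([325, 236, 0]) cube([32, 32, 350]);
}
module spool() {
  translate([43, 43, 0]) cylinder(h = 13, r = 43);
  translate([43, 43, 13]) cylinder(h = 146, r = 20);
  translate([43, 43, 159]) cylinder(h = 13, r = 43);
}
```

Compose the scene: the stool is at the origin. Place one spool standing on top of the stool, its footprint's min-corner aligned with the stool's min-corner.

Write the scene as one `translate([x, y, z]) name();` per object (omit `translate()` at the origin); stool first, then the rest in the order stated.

stool();
translate([0, 0, 382]) spool();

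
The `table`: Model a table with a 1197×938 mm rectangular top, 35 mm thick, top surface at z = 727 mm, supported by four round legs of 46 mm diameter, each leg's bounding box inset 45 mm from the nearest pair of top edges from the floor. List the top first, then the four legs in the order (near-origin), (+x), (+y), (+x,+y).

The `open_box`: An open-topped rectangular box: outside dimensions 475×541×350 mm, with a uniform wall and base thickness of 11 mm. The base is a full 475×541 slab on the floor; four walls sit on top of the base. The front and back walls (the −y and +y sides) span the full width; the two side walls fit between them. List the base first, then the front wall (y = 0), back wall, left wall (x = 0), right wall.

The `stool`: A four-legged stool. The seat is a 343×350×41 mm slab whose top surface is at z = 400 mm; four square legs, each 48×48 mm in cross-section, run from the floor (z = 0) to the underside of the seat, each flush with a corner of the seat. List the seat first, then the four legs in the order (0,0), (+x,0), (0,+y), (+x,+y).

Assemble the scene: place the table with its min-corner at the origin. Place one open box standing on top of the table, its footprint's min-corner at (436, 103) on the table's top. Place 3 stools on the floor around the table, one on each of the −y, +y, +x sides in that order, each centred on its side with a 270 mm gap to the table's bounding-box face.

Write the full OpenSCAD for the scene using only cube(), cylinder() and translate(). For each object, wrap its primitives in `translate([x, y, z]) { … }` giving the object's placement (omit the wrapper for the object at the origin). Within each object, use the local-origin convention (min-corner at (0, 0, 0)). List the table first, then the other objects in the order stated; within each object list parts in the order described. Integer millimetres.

translate([0, 0, 692]) cube([1197, 938, 35]);
translate([68, 68, 0]) cylinder(h = 692, r = 23);
translate([1129, 68, 0]) cylinder(h = 692, r = 23);
translate([68, 870, 0]) cylinder(h = 692, r = 23);
translate([1129, 870, 0]) cylinder(h = 692, r = 23);
translate([436, 103, 727]) {
  cube([475, 541, 11]);
  translate([0, 0, 11]) cube([475, 11, 339]);
  translate([0, 530, 11]) cube([475, 11, 339]);
  translate([0, 11, 11]) cube([11, 519, 339]);
  translate([464, 11, 11]) cube([11, 519, 339]);
}
translate([427, -620, 0]) {
  translate([0, 0, 359]) cube([343, 350, 41]);
  cube([48, 48, 359]);
  translate([295, 0, 0]) cube([48, 48, 359]);
  translate([0, 302, 0]) cube([48, 48, 359]);
  translate([295, 302, 0]) cube([48, 48, 359]);
}
translate([427, 1208, 0]) {
  translate([0, 0, 359]) cube([343, 350, 41]);
  cube([48, 48, 359]);
  translate([295, 0, 0]) cube([48, 48, 359]);
  translate([0, 302, 0]) cube([48, 48, 359]);
  translate([295, 302, 0]) cube([48, 48, 359]);
}
translate([1467, 294, 0]) {
  translate([0, 0, 359]) cube([343, 350, 41]);
  cube([48, 48, 359]);
  translate([295, 0, 0]) cube([48, 48, 359]);
  translate([0, 302, 0]) cube([48, 48, 359]);
  translate([295, 302, 0]) cube([48, 48, 359]);
}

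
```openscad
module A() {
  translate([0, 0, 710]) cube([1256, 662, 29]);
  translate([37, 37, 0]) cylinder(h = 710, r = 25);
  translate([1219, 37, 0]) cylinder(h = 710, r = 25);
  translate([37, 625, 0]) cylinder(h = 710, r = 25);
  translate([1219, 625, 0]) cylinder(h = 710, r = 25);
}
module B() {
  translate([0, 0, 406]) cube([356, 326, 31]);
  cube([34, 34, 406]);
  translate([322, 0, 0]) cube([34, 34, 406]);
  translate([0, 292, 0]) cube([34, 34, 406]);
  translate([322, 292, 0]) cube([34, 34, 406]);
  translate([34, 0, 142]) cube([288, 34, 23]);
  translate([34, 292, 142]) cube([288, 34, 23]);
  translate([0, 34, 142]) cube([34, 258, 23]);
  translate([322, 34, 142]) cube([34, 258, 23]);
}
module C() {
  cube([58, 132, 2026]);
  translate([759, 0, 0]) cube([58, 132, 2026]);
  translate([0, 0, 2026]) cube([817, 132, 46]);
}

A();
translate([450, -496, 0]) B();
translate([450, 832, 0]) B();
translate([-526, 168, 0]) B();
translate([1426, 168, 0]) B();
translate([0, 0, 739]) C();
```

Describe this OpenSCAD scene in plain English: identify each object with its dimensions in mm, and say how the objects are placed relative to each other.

A is a table: top 1256 mm (x) × 662 mm (y), 29 mm thick, upper face at z = 739 mm, on four round legs of 50 mm diameter, each leg's bounding box inset 12 mm from the nearest pair of top edges, running from z = 0 to the bottom of the top.

B is a simple wooden stool: a rectangular seat 356 mm (x) by 326 mm (y), 31 mm thick, top face at z = 437 mm, on four square legs, each 34×34 mm in cross-section. The legs rest on z = 0, each flush with a corner of the seat. Four stretchers, 34 mm wide and 23 mm tall, connect adjacent legs with their undersides at z = 142 mm, each running between the inner faces of the legs it joins and aligned with the legs' outer faces on the other axis.

C is a door frame. The clear opening is 701 mm wide and 2026 mm high. Two 58 mm wide jambs, 132 mm deep, stand either side of the opening from the floor to the top of the opening. A 46 mm thick head sits across the top of both jambs, spanning the full outside width of the frame.

Four stools sit around the table at the −y, +y, −x, +x sides. The door frame is on top of the table.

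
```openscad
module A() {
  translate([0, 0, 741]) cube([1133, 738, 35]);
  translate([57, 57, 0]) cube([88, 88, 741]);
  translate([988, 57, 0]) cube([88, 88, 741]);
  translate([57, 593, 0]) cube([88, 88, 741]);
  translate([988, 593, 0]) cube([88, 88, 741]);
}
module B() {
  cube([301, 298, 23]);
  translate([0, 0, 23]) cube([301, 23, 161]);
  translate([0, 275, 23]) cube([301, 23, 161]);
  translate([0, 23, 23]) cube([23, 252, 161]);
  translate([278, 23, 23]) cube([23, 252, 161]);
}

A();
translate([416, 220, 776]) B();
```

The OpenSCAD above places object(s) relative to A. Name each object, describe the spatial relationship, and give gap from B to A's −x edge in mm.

The open box's min-x is at 416; the table's min-x is 0; gap = 416 mm.

A is a table. B is an open box. The open box is on top of the table, centred. The gap from the open box to the table's −x edge is 416 mm.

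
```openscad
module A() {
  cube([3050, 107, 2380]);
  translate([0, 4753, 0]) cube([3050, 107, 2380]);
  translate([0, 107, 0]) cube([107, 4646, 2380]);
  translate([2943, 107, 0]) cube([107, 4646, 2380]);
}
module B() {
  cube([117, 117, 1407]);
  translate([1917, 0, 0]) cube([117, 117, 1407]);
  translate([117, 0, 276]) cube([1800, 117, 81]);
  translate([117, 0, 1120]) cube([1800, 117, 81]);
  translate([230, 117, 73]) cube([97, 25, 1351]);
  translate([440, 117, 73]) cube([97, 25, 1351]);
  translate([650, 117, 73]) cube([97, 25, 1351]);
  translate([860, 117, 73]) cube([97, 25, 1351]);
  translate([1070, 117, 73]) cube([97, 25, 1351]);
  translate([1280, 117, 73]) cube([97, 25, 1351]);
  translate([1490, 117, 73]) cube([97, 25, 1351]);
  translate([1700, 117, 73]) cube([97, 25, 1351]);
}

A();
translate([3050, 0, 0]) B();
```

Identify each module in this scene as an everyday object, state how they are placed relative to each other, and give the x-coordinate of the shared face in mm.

The house frame's +x face and the fence section's −x face are both at x = 3050 mm.

A is a house frame. B is a fence section. The fence section is against the house frame's +x side, with their −y faces flush. The x-coordinate of the shared face is 3050 mm.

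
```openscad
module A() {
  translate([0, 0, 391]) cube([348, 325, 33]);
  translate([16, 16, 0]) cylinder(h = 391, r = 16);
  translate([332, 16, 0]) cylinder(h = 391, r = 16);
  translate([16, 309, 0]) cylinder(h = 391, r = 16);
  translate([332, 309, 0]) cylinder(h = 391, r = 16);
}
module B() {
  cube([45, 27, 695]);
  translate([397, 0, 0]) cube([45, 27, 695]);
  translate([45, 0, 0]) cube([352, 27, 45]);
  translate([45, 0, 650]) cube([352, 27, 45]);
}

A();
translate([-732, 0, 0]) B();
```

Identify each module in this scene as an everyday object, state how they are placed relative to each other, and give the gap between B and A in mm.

A is a stool. B is a picture frame. The picture frame is on the floor beside the stool on its −x side. The gap between the picture frame and the stool is 290 mm.

The picture frame's nearest face is 290 mm from the stool's −x face.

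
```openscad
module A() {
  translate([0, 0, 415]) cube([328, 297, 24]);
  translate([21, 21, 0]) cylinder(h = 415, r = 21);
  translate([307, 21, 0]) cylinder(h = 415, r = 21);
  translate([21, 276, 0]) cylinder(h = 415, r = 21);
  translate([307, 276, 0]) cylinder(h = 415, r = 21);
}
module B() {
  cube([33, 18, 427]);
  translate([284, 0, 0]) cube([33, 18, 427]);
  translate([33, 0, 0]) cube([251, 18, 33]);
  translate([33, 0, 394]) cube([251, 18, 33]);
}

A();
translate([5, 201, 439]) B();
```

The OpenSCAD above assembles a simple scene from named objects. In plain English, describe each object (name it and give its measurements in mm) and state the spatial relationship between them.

A is a four-legged stool. The seat is a 328×297×24 mm slab whose top surface is at z = 439 mm; four round legs, each 42 mm in diameter, run from the floor (z = 0) to the underside of the seat, each leg's axis is inset half a diameter from the nearest pair of seat edges (so the leg's bounding box is flush with the corner).

B is a rectangular picture frame lying in the x–z plane (depth along y). The opening is 251 mm wide (x) by 361 mm tall (z), surrounded by a border 33 mm wide on all four sides. The frame is 18 mm deep and is made of two full-height vertical stiles with two horizontal rails fitted between them.

The picture frame is on top of the stool.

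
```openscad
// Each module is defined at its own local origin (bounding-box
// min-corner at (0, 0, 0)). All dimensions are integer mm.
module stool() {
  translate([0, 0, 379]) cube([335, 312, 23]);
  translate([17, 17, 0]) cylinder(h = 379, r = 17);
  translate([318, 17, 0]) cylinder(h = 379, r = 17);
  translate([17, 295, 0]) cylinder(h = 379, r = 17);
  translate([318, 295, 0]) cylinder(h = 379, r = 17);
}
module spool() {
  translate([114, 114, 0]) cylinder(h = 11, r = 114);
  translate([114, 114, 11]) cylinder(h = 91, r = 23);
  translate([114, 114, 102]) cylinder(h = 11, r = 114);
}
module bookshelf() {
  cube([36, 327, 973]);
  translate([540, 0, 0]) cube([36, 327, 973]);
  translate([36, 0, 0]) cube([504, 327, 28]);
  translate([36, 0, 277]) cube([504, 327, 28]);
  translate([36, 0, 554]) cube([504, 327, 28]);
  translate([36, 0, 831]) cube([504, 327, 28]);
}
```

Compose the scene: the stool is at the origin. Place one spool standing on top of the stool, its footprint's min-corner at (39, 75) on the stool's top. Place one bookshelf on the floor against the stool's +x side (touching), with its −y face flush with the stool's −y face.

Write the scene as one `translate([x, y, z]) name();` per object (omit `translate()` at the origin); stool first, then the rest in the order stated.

stool();
translate([39, 75, 402]) spool();
translate([335, 0, 0]) bookshelf();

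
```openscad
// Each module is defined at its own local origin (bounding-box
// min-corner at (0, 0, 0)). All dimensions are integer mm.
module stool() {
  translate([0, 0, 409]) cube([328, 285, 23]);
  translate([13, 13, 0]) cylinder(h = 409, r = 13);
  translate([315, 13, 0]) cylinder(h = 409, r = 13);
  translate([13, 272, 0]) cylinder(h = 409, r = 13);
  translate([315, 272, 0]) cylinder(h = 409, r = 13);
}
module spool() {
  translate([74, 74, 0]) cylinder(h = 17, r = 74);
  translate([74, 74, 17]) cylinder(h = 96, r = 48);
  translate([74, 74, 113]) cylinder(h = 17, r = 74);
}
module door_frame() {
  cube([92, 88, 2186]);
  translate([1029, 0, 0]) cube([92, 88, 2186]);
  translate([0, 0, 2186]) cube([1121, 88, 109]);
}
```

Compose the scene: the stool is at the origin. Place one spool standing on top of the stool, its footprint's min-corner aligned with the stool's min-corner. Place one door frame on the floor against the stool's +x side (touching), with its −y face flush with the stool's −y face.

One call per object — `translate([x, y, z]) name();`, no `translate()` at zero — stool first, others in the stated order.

stool();
translate([0, 0, 432]) spool();
translate([328, 0, 0]) door_frame();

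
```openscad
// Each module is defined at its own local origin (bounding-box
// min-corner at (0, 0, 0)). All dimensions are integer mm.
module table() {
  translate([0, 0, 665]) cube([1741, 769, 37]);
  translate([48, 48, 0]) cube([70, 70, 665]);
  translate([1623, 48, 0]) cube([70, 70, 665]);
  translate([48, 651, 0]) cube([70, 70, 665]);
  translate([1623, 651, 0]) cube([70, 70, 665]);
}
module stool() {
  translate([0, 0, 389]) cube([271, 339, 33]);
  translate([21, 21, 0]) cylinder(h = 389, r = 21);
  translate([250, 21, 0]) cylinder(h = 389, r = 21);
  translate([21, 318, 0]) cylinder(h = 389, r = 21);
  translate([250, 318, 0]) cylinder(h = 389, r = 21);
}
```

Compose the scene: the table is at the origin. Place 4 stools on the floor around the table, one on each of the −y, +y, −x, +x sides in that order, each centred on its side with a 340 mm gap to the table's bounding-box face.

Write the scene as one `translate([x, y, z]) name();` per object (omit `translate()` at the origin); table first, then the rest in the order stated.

table();
translate([735, -679, 0]) stool();
translate([735, 1109, 0]) stool();
translate([-611, 215, 0]) stool();
translate([2081, 215, 0]) stool();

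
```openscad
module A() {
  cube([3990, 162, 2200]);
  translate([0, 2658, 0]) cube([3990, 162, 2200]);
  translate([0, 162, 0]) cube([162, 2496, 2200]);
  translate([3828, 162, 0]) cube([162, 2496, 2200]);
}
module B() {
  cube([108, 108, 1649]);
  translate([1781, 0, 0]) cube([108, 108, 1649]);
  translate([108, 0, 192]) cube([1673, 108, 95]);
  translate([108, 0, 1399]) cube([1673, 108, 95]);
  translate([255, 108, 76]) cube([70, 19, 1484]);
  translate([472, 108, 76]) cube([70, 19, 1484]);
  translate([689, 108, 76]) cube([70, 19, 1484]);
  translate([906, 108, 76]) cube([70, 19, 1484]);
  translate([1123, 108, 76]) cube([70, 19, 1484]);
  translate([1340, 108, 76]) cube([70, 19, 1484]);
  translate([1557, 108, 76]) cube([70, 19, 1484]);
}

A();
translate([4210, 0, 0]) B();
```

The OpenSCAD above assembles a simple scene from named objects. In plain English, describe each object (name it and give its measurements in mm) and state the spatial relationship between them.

A is a box-shaped house frame (walls only): outside footprint 3990×2820 mm, wall height 2200 mm, wall thickness 162 mm. The two y-facing walls run the full x-width; the two x-facing walls fit between the inner faces of the y-facing walls.

B is a fence section. Two 108×108 mm posts, 1649 mm tall, stand on the floor with a clear span of 1673 mm between their inner faces. Two horizontal rails of 108×95 mm section span the gap between the posts with their undersides at z = 192 mm and z = 1399 mm, flush with the posts' −y face. 7 pickets, each 70 mm wide, 19 mm thick and 1484 mm tall, are fixed to the +y face of the rails with their bottoms at z = 76 mm, evenly spaced across the span with equal gaps (rounded down to the nearest mm) at the −x end and between each pair — any rounding remainder accumulates at the +x end.

The fence section is on the floor beside the house frame on its +x side.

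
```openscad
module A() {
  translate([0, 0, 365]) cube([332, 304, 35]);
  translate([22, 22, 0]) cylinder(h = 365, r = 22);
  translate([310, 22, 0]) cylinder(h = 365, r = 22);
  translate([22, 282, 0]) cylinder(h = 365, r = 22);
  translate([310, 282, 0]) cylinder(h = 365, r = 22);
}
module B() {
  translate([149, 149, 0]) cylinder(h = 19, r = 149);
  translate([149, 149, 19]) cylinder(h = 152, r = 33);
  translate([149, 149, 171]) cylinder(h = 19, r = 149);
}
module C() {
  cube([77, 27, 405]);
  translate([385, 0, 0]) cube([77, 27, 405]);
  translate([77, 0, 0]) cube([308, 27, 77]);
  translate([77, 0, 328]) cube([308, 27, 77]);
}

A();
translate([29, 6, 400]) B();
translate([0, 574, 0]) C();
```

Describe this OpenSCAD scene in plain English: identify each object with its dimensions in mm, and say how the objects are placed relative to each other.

A is a four-legged stool. The seat is a 332×304×35 mm slab whose top surface is at z = 400 mm; four round legs, each 44 mm in diameter, run from the floor (z = 0) to the underside of the seat, each leg's axis is inset half a diameter from the nearest pair of seat edges (so the leg's bounding box is flush with the corner).

B is a spool: two coaxial disc flanges of radius 149 mm and thickness 19 mm, joined by a core cylinder of radius 33 mm and height 152 mm. The lower flange rests on z = 0 and the three cylinders share a vertical axis.

C is a rectangular picture frame lying in the x–z plane (depth along y). The opening is 308 mm wide (x) by 251 mm tall (z), surrounded by a border 77 mm wide on all four sides. The frame is 27 mm deep and is made of two full-height vertical stiles with two horizontal rails fitted between them.

The spool is on top of the stool. The picture frame is on the floor beside the stool on its +y side.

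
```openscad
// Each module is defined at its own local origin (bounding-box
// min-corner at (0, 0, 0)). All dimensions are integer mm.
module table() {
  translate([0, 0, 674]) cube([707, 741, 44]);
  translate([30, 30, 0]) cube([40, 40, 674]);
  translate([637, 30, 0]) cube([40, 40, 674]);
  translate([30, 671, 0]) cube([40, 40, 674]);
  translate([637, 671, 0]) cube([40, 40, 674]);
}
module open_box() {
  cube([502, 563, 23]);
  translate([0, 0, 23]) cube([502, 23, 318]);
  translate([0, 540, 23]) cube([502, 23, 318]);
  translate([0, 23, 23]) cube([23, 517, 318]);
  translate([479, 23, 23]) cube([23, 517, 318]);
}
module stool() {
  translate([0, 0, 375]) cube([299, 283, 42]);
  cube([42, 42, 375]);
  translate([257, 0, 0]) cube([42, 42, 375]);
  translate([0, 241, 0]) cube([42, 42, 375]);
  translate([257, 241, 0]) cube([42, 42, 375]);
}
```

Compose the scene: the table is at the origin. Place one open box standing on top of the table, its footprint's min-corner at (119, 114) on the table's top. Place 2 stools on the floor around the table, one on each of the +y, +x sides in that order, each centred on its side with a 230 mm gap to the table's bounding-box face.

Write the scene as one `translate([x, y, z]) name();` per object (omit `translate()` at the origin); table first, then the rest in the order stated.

table();
translate([119, 114, 718]) open_box();
translate([204, 971, 0]) stool();
translate([937, 229, 0]) stool();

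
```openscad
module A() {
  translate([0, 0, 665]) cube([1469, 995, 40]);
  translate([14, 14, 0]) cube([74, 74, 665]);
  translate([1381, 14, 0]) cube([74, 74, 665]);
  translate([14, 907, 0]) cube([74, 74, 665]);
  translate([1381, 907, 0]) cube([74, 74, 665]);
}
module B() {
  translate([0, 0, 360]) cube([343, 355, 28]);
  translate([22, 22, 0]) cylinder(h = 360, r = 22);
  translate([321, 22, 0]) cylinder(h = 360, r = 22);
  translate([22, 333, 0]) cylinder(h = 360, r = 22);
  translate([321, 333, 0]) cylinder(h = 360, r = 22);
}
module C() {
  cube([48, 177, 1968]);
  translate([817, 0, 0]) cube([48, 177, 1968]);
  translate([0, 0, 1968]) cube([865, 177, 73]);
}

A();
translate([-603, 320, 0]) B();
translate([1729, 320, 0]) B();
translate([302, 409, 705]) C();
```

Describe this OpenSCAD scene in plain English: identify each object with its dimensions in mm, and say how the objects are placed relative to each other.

A is a rectangular dining table. The top is 1469×995×40 mm with its upper surface at z = 705 mm. It stands on four 74×74 mm square legs, each inset 14 mm from the nearest pair of top edges, running from the floor to the underside of the top.

B is a simple wooden stool: a rectangular seat 343 mm (x) by 355 mm (y), 28 mm thick, top face at z = 388 mm, on four round legs, each 44 mm in diameter. The legs rest on z = 0, each leg's axis is inset half a diameter from the nearest pair of seat edges (so the leg's bounding box is flush with the corner).

C is a door frame. The clear opening is 769 mm wide and 1968 mm high. Two 48 mm wide jambs, 177 mm deep, stand either side of the opening from the floor to the top of the opening. A 73 mm thick head sits across the top of both jambs, spanning the full outside width of the frame.

Two stools sit around the table at the −x, +x sides. The door frame is on top of the table, centred.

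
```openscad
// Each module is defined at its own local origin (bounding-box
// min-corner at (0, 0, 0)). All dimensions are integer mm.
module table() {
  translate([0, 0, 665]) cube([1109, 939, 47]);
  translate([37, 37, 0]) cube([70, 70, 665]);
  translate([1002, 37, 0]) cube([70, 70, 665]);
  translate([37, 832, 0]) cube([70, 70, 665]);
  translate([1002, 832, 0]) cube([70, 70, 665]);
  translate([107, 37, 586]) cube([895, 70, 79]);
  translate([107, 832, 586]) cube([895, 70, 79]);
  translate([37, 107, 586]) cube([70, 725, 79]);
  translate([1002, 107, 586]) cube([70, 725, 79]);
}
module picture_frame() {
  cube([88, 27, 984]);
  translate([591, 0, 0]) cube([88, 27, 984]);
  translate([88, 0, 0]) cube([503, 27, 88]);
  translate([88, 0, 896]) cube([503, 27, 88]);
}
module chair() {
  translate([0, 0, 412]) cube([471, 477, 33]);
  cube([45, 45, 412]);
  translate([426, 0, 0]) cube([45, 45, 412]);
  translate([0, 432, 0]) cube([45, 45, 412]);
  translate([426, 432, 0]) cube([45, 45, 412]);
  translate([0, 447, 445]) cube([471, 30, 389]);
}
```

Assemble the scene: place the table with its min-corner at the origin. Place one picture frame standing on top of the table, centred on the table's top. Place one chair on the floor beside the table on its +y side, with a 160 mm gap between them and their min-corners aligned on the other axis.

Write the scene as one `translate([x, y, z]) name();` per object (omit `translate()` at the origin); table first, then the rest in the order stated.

table();
translate([215, 456, 712]) picture_frame();
translate([0, 1099, 0]) chair();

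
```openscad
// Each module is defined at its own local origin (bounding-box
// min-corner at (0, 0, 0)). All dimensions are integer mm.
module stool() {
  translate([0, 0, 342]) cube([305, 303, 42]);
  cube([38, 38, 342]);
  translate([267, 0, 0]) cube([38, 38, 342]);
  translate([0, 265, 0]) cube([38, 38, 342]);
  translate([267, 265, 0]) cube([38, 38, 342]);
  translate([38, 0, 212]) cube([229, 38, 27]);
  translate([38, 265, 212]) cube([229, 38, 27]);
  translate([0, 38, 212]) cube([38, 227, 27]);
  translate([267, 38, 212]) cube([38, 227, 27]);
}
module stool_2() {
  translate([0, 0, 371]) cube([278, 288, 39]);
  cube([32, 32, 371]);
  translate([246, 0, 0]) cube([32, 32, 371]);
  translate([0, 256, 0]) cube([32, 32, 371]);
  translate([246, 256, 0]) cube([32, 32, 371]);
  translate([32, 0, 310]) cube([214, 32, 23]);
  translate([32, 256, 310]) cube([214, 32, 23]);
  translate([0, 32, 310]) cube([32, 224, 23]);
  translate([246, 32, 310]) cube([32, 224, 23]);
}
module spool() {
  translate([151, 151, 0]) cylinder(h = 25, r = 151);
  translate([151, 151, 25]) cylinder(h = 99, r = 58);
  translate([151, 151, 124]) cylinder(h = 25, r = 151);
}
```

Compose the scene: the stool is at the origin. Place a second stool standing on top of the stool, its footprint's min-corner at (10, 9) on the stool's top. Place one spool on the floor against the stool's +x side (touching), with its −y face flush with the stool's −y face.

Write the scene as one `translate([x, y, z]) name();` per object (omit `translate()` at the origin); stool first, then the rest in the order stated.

stool();
translate([10, 9, 384]) stool_2();
translate([305, 0, 0]) spool();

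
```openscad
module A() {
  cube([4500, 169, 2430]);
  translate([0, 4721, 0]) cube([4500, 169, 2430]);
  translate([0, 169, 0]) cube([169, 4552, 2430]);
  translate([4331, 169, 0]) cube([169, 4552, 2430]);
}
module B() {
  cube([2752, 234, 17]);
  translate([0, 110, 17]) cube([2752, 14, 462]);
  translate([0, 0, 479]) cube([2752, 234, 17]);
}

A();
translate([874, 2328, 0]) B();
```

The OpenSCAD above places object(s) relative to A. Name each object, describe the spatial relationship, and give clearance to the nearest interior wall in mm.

A is a house frame. B is an I-beam. The I-beam sits inside the house frame, centred. The clearance to the nearest interior wall is 705 mm.

Clearances: x = 705, y = 2159; minimum 705 mm.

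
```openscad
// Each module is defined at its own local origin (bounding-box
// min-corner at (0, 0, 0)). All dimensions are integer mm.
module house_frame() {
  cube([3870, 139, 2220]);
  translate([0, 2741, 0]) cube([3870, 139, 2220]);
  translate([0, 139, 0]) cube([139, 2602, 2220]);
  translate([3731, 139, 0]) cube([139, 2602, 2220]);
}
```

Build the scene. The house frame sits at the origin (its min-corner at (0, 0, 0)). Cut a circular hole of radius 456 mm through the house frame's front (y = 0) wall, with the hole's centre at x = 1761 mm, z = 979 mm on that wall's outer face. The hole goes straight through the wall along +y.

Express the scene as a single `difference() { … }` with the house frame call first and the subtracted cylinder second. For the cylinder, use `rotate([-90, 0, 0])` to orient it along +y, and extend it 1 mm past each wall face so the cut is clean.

difference() {
  house_frame();
  translate([1761, -1, 979]) rotate([-90, 0, 0]) cylinder(h = 141, r = 456);
}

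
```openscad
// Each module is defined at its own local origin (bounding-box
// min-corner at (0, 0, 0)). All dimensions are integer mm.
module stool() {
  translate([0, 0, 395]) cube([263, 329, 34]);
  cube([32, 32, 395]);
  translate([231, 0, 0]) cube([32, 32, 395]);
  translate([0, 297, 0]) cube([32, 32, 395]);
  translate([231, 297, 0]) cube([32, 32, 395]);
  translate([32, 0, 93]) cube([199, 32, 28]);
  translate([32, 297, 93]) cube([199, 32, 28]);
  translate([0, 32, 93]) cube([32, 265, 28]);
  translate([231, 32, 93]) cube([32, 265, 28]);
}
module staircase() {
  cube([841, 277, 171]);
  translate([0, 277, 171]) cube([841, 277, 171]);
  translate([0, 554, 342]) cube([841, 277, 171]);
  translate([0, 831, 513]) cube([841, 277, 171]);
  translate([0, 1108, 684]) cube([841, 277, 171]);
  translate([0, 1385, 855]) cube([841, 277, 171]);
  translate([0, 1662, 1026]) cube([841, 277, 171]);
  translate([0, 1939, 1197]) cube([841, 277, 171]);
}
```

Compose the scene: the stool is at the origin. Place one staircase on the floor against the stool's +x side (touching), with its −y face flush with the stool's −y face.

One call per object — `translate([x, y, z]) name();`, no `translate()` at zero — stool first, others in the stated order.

stool();
translate([263, 0, 0]) staircase();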